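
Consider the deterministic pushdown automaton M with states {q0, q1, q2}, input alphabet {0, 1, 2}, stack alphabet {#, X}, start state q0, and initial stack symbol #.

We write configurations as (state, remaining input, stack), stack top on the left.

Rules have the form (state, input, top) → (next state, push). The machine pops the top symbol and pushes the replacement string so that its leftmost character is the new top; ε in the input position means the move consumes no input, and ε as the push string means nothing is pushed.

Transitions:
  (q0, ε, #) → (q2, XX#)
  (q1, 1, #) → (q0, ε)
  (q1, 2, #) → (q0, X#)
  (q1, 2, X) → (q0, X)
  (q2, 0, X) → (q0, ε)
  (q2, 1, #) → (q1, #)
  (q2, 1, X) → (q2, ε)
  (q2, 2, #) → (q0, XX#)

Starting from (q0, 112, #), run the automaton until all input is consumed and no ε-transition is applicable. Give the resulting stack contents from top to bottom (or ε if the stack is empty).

(q0, 112, #) ⊢ (q2, 112, XX#) ⊢ (q2, 12, X#) ⊢ (q2, 2, #) ⊢ (q0, ε, XX#)
All input consumed in state q0 with stack XX#.

XX#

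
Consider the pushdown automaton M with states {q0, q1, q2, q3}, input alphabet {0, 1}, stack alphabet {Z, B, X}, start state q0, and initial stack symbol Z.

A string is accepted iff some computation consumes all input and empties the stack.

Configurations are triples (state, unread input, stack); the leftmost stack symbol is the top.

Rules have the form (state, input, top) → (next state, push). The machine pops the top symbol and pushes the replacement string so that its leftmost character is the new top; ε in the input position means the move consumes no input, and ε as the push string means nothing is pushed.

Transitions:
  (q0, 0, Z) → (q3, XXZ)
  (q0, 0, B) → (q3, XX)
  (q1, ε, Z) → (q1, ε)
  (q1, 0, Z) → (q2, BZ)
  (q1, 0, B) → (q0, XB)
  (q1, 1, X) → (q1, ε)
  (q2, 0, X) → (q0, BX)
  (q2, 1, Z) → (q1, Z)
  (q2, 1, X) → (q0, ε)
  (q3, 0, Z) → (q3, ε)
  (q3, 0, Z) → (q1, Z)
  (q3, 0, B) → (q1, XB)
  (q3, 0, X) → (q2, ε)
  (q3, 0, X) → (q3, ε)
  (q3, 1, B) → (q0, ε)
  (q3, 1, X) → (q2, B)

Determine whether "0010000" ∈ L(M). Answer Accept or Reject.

One accepting computation: (q0, 0010000, Z) ⊢ (q3, 010000, XXZ) ⊢ (q2, 10000, XZ) ⊢ (q0, 0000, Z) ⊢ (q3, 000, XXZ) ⊢ (q3, 00, XZ) ⊢ (q3, 0, Z) ⊢ (q3, ε, ε)
All input consumed and the stack is empty.

Accept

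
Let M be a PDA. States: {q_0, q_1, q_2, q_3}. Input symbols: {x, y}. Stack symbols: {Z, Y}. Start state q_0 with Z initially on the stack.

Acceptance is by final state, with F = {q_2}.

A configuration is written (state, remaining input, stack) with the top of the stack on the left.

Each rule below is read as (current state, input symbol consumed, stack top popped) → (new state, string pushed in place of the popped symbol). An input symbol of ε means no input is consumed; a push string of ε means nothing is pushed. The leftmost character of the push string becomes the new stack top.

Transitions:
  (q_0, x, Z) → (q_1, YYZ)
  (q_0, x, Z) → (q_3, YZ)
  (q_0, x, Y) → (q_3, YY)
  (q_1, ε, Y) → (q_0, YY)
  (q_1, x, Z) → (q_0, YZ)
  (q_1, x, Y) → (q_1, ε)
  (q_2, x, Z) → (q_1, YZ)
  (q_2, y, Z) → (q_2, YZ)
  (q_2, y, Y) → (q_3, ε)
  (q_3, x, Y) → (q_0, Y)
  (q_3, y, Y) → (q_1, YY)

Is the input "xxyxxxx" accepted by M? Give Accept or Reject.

Reject

No computation consumes all input and reaches a final state.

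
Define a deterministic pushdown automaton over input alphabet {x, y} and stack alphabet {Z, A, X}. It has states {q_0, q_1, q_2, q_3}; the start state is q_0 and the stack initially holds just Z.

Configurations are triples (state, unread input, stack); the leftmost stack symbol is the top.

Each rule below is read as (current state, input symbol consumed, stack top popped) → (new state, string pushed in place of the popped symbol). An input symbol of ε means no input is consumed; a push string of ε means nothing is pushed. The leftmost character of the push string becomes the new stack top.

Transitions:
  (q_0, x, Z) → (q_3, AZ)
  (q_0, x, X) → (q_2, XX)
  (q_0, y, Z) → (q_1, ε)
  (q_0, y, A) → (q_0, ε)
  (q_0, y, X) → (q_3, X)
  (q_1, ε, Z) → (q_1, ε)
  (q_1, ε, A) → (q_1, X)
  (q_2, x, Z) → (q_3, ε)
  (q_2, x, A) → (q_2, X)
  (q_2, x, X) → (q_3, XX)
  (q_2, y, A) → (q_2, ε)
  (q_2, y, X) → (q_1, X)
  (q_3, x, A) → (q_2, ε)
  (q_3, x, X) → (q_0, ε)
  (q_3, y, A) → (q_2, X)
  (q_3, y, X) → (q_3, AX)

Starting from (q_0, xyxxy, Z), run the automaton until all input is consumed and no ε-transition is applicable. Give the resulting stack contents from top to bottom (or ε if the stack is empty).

(q_0, xyxxy, Z)
  read x, top Z: go to q_3, push AZ → (q_3, yxxy, AZ)
  read y, top A: go to q_2, push X → (q_2, xxy, XZ)
  read x, top X: go to q_3, push XX → (q_3, xy, XXZ)
  read x, top X: go to q_0, push ε → (q_0, y, XZ)
  read y, top X: go to q_3, push X → (q_3, ε, XZ)
All input consumed in state q_3 with stack XZ.

XZ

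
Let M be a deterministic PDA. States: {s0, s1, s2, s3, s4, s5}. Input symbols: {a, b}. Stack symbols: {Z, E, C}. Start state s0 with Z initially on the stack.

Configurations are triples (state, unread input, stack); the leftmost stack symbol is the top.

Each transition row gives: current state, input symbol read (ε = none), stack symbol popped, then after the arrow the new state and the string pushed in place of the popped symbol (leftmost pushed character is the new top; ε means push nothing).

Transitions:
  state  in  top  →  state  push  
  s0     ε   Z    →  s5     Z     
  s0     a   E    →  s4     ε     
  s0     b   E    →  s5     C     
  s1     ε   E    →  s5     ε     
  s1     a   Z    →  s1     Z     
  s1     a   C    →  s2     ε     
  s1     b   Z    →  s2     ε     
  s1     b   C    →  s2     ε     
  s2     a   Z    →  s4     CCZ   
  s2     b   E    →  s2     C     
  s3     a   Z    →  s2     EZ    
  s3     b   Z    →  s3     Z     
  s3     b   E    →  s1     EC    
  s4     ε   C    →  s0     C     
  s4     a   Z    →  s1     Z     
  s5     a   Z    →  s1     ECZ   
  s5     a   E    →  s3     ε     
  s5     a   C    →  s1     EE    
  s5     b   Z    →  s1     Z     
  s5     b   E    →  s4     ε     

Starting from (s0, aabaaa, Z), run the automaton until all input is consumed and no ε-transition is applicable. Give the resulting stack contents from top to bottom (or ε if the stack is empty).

Z

(s0, aabaaa, Z) ⊢ (s5, aabaaa, Z) ⊢ (s1, abaaa, ECZ) ⊢ (s5, abaaa, CZ) ⊢ (s1, baaa, EEZ) ⊢ (s5, baaa, EZ) ⊢ (s4, aaa, Z) ⊢ (s1, aa, Z) ⊢ (s1, a, Z) ⊢ (s1, ε, Z)
All input consumed in state s1 with stack Z.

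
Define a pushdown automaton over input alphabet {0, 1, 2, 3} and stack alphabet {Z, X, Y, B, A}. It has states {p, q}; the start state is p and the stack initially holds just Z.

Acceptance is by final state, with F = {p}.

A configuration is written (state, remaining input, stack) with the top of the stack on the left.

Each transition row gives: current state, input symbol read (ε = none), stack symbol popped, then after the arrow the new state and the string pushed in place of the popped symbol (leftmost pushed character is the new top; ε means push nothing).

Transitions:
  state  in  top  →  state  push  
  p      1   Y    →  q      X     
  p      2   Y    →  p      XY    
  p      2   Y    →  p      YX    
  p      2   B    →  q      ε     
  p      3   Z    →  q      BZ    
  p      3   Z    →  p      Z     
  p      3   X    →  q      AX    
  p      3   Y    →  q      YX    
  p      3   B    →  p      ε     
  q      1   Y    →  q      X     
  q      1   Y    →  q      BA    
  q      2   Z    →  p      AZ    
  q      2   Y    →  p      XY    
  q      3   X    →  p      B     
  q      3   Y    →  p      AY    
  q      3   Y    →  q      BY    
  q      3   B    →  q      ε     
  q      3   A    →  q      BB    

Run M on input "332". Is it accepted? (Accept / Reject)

Accept

One accepting computation: (p, 332, Z) ⊢ (q, 32, BZ) ⊢ (q, 2, Z) ⊢ (p, ε, AZ)
All input consumed and state p ∈ F.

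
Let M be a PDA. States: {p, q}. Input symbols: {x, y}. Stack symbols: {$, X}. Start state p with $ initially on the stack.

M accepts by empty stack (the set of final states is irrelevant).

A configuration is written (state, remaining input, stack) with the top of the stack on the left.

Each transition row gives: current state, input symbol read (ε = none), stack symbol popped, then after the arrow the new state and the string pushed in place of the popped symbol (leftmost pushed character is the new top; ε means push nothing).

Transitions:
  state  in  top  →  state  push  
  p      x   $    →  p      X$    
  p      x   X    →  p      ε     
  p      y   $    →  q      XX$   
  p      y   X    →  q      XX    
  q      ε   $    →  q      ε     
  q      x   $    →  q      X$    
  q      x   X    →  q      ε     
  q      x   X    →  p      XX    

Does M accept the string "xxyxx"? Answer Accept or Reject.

Accept

One accepting computation: (p, xxyxx, $) ⊢ (p, xyxx, X$) ⊢ (p, yxx, $) ⊢ (q, xx, XX$) ⊢ (q, x, X$) ⊢ (q, ε, $) ⊢ (q, ε, ε)
All input consumed and the stack is empty.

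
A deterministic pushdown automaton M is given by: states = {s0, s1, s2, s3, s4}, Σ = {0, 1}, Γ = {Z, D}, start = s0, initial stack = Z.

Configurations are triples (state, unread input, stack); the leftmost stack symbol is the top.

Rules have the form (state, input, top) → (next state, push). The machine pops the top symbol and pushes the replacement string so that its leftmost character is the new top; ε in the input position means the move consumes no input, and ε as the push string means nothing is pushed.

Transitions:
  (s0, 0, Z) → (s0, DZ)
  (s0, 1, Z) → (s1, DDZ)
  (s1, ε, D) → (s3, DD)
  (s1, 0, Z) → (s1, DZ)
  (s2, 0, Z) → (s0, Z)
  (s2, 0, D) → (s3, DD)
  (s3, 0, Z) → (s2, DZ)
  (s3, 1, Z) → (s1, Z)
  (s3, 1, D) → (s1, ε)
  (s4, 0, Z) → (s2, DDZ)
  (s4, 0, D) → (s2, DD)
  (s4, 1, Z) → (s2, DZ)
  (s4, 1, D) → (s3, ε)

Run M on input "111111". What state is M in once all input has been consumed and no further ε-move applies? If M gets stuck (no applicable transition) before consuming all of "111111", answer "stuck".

s3

(s0, 111111, Z)
  read 1, top Z: go to s1, push DDZ → (s1, 11111, DDZ)
  ε-move, top D: go to s3, push DD → (s3, 11111, DDDZ)
  read 1, top D: go to s1, push ε → (s1, 1111, DDZ)
  ε-move, top D: go to s3, push DD → (s3, 1111, DDDZ)
  read 1, top D: go to s1, push ε → (s1, 111, DDZ)
  ε-move, top D: go to s3, push DD → (s3, 111, DDDZ)
  read 1, top D: go to s1, push ε → (s1, 11, DDZ)
  ε-move, top D: go to s3, push DD → (s3, 11, DDDZ)
  read 1, top D: go to s1, push ε → (s1, 1, DDZ)
  ε-move, top D: go to s3, push DD → (s3, 1, DDDZ)
  read 1, top D: go to s1, push ε → (s1, ε, DDZ)
  ε-move, top D: go to s3, push DD → (s3, ε, DDDZ)
All input consumed; M is in state s3.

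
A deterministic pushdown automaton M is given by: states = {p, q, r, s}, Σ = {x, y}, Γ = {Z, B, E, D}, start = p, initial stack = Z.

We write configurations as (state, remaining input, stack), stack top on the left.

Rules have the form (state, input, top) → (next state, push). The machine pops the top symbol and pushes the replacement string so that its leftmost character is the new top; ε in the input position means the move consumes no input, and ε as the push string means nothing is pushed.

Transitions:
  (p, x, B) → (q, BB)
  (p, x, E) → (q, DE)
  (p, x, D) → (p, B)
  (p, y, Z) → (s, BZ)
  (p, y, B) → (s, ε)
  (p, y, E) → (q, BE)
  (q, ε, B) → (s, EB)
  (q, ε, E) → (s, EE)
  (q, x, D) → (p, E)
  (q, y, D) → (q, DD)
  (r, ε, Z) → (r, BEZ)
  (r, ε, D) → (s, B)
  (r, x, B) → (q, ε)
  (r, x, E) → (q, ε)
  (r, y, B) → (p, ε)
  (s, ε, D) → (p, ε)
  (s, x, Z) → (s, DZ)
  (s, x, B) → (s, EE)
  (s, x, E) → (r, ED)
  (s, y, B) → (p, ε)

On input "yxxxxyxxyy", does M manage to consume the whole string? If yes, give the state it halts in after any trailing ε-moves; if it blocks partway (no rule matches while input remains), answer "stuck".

q

(p, yxxxxyxxyy, Z) ⊢ (s, xxxxyxxyy, BZ) ⊢ (s, xxxyxxyy, EEZ) ⊢ (r, xxyxxyy, EDEZ) ⊢ (q, xyxxyy, DEZ) ⊢ (p, yxxyy, EEZ) ⊢ (q, xxyy, BEEZ) ⊢ (s, xxyy, EBEEZ) ⊢ (r, xyy, EDBEEZ) ⊢ (q, yy, DBEEZ) ⊢ (q, y, DDBEEZ) ⊢ (q, ε, DDDBEEZ)
All input consumed; M is in state q.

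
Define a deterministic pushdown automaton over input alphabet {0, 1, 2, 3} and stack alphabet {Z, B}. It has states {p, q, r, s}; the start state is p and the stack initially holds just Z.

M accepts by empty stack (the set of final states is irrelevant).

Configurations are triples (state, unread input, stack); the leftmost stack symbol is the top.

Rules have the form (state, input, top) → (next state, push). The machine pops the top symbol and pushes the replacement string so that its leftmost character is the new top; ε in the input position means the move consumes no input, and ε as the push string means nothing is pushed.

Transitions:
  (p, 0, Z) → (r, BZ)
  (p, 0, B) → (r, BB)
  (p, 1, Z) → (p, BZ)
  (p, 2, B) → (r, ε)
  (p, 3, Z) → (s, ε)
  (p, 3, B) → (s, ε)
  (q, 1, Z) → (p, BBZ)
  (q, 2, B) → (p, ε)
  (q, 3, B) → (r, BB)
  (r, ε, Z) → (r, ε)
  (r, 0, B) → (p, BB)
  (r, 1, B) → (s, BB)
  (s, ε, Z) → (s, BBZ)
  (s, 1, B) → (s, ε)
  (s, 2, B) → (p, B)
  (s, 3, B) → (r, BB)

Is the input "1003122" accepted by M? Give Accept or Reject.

(p, 1003122, Z)
  read 1, top Z: go to p, push BZ → (p, 003122, BZ)
  read 0, top B: go to r, push BB → (r, 03122, BBZ)
  read 0, top B: go to p, push BB → (p, 3122, BBBZ)
  read 3, top B: go to s, push ε → (s, 122, BBZ)
  read 1, top B: go to s, push ε → (s, 22, BZ)
  read 2, top B: go to p, push B → (p, 2, BZ)
  read 2, top B: go to r, push ε → (r, ε, Z)
  ε-move, top Z: go to r, push ε → (r, ε, ε)
All input consumed and the stack is empty.

Accept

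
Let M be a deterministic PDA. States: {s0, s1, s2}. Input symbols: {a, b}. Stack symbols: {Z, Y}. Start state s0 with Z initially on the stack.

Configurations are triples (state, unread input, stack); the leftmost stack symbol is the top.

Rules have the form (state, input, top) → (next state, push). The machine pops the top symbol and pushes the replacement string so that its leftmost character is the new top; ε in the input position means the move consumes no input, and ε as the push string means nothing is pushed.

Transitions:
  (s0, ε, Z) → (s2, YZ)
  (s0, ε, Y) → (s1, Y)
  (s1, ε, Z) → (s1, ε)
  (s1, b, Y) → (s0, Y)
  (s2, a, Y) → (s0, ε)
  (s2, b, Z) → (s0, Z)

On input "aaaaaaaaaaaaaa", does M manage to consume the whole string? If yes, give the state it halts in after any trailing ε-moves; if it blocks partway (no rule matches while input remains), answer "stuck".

s2

(s0, aaaaaaaaaaaaaa, Z)
  ε-move, top Z: go to s2, push YZ → (s2, aaaaaaaaaaaaaa, YZ)
  read a, top Y: go to s0, push ε → (s0, aaaaaaaaaaaaa, Z)
  ε-move, top Z: go to s2, push YZ → (s2, aaaaaaaaaaaaa, YZ)
  read a, top Y: go to s0, push ε → (s0, aaaaaaaaaaaa, Z)
  ε-move, top Z: go to s2, push YZ → (s2, aaaaaaaaaaaa, YZ)
  read a, top Y: go to s0, push ε → (s0, aaaaaaaaaaa, Z)
  ε-move, top Z: go to s2, push YZ → (s2, aaaaaaaaaaa, YZ)
  read a, top Y: go to s0, push ε → (s0, aaaaaaaaaa, Z)
  ε-move, top Z: go to s2, push YZ → (s2, aaaaaaaaaa, YZ)
  read a, top Y: go to s0, push ε → (s0, aaaaaaaaa, Z)
  ε-move, top Z: go to s2, push YZ → (s2, aaaaaaaaa, YZ)
  read a, top Y: go to s0, push ε → (s0, aaaaaaaa, Z)
  ε-move, top Z: go to s2, push YZ → (s2, aaaaaaaa, YZ)
  read a, top Y: go to s0, push ε → (s0, aaaaaaa, Z)
  ε-move, top Z: go to s2, push YZ → (s2, aaaaaaa, YZ)
  read a, top Y: go to s0, push ε → (s0, aaaaaa, Z)
  ε-move, top Z: go to s2, push YZ → (s2, aaaaaa, YZ)
  read a, top Y: go to s0, push ε → (s0, aaaaa, Z)
  ε-move, top Z: go to s2, push YZ → (s2, aaaaa, YZ)
  read a, top Y: go to s0, push ε → (s0, aaaa, Z)
  ε-move, top Z: go to s2, push YZ → (s2, aaaa, YZ)
  read a, top Y: go to s0, push ε → (s0, aaa, Z)
  ε-move, top Z: go to s2, push YZ → (s2, aaa, YZ)
  read a, top Y: go to s0, push ε → (s0, aa, Z)
  ε-move, top Z: go to s2, push YZ → (s2, aa, YZ)
  read a, top Y: go to s0, push ε → (s0, a, Z)
  ε-move, top Z: go to s2, push YZ → (s2, a, YZ)
  read a, top Y: go to s0, push ε → (s0, ε, Z)
  ε-move, top Z: go to s2, push YZ → (s2, ε, YZ)
All input consumed; M is in state s2.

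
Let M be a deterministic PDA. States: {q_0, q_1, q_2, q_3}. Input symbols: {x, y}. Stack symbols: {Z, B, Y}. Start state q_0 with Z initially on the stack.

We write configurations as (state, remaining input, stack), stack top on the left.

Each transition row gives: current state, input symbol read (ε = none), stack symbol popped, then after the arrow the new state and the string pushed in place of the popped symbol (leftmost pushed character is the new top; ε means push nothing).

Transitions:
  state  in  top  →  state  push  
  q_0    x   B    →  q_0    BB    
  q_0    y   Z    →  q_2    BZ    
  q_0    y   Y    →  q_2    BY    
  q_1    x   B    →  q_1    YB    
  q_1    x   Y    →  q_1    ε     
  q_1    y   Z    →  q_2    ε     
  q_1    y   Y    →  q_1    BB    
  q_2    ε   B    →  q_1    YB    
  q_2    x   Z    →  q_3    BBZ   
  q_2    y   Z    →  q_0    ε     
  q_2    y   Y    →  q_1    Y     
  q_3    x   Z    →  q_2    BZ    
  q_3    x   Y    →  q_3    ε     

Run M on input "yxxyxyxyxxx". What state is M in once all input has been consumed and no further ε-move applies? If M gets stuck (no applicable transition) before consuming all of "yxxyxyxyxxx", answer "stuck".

(q_0, yxxyxyxyxxx, Z)
  read y, top Z: go to q_2, push BZ → (q_2, xxyxyxyxxx, BZ)
  ε-move, top B: go to q_1, push YB → (q_1, xxyxyxyxxx, YBZ)
  read x, top Y: go to q_1, push ε → (q_1, xyxyxyxxx, BZ)
  read x, top B: go to q_1, push YB → (q_1, yxyxyxxx, YBZ)
  read y, top Y: go to q_1, push BB → (q_1, xyxyxxx, BBBZ)
  read x, top B: go to q_1, push YB → (q_1, yxyxxx, YBBBZ)
  read y, top Y: go to q_1, push BB → (q_1, xyxxx, BBBBBZ)
  read x, top B: go to q_1, push YB → (q_1, yxxx, YBBBBBZ)
  read y, top Y: go to q_1, push BB → (q_1, xxx, BBBBBBBZ)
  read x, top B: go to q_1, push YB → (q_1, xx, YBBBBBBBZ)
  read x, top Y: go to q_1, push ε → (q_1, x, BBBBBBBZ)
  read x, top B: go to q_1, push YB → (q_1, ε, YBBBBBBBZ)
All input consumed; M is in state q_1.

q_1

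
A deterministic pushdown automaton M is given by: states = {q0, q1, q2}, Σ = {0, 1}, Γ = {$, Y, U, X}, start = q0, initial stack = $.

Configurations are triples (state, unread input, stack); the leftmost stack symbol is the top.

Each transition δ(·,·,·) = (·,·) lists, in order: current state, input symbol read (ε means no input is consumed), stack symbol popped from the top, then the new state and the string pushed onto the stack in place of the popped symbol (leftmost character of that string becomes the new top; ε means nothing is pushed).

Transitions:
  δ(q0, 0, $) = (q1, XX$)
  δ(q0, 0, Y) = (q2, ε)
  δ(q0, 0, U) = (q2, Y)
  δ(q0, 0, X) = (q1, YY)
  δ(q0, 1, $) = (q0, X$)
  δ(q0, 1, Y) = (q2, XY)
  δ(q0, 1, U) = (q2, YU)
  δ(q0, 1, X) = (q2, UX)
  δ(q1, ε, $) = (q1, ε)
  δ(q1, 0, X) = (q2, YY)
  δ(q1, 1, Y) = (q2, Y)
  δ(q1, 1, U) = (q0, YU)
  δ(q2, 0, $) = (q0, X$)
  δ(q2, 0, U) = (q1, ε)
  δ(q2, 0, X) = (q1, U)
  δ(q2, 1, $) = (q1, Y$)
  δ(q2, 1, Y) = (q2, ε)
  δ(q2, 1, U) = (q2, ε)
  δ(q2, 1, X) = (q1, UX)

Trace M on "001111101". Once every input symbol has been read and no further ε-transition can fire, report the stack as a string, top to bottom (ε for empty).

(q0, 001111101, $)
  read 0, top $: go to q1, push XX$ → (q1, 01111101, XX$)
  read 0, top X: go to q2, push YY → (q2, 1111101, YYX$)
  read 1, top Y: go to q2, push ε → (q2, 111101, YX$)
  read 1, top Y: go to q2, push ε → (q2, 11101, X$)
  read 1, top X: go to q1, push UX → (q1, 1101, UX$)
  read 1, top U: go to q0, push YU → (q0, 101, YUX$)
  read 1, top Y: go to q2, push XY → (q2, 01, XYUX$)
  read 0, top X: go to q1, push U → (q1, 1, UYUX$)
  read 1, top U: go to q0, push YU → (q0, ε, YUYUX$)
All input consumed in state q0 with stack YUYUX$.

YUYUX$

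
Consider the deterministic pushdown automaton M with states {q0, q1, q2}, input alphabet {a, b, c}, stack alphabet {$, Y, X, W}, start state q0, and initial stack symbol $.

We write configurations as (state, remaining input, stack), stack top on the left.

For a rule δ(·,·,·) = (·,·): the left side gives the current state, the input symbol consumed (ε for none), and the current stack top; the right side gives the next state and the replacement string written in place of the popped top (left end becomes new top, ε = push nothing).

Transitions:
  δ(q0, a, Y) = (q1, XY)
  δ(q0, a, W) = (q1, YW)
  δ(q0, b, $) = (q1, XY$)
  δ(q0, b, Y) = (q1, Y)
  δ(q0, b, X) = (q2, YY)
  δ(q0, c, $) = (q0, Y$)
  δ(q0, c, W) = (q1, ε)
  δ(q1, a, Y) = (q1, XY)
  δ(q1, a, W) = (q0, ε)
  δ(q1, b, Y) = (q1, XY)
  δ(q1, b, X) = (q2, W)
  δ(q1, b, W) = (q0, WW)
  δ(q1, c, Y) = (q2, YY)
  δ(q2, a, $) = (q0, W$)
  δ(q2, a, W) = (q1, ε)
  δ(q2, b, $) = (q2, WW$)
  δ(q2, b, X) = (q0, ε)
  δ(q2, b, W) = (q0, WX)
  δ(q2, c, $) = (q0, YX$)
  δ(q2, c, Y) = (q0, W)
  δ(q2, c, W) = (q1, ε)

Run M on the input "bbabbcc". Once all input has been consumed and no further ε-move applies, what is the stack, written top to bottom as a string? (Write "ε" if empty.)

(q0, bbabbcc, $) ⊢ (q1, babbcc, XY$) ⊢ (q2, abbcc, WY$) ⊢ (q1, bbcc, Y$) ⊢ (q1, bcc, XY$) ⊢ (q2, cc, WY$) ⊢ (q1, c, Y$) ⊢ (q2, ε, YY$)
All input consumed in state q2 with stack YY$.

YY$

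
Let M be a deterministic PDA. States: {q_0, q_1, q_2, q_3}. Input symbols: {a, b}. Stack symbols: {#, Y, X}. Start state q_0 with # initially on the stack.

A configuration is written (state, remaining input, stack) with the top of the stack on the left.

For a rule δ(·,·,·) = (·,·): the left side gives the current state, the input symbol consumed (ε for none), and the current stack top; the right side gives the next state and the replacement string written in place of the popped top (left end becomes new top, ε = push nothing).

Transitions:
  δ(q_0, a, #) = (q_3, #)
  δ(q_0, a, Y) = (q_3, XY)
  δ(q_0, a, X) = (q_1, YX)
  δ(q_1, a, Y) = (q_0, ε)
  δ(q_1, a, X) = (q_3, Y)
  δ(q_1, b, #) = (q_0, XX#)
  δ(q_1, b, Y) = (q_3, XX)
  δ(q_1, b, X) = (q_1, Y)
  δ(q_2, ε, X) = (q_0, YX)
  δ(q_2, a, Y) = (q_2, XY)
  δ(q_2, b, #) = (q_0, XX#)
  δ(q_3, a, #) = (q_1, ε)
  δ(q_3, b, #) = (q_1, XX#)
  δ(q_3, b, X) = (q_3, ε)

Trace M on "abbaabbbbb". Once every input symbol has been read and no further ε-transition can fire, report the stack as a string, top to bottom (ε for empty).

XX#

(q_0, abbaabbbbb, #) ⊢ (q_3, bbaabbbbb, #) ⊢ (q_1, baabbbbb, XX#) ⊢ (q_1, aabbbbb, YX#) ⊢ (q_0, abbbbb, X#) ⊢ (q_1, bbbbb, YX#) ⊢ (q_3, bbbb, XXX#) ⊢ (q_3, bbb, XX#) ⊢ (q_3, bb, X#) ⊢ (q_3, b, #) ⊢ (q_1, ε, XX#)
All input consumed in state q_1 with stack XX#.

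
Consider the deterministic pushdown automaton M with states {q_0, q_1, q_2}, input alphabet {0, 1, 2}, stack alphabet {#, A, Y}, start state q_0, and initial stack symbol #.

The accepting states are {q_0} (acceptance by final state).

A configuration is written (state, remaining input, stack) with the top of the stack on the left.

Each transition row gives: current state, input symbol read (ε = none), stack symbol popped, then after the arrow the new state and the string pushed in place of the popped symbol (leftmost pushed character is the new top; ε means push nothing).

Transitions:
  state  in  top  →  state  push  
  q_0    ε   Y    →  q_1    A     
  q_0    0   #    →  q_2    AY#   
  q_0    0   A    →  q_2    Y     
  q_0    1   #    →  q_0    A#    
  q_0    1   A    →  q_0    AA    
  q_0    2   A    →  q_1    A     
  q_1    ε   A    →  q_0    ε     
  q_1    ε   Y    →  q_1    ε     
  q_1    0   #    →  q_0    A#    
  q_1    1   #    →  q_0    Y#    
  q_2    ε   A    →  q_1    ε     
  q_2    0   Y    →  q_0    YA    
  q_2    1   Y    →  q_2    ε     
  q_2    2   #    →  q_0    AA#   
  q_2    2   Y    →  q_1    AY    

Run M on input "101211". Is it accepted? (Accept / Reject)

Accept

(q_0, 101211, #)
  read 1, top #: go to q_0, push A# → (q_0, 01211, A#)
  read 0, top A: go to q_2, push Y → (q_2, 1211, Y#)
  read 1, top Y: go to q_2, push ε → (q_2, 211, #)
  read 2, top #: go to q_0, push AA# → (q_0, 11, AA#)
  read 1, top A: go to q_0, push AA → (q_0, 1, AAA#)
  read 1, top A: go to q_0, push AA → (q_0, ε, AAAA#)
All input consumed; state q_0 ∈ F.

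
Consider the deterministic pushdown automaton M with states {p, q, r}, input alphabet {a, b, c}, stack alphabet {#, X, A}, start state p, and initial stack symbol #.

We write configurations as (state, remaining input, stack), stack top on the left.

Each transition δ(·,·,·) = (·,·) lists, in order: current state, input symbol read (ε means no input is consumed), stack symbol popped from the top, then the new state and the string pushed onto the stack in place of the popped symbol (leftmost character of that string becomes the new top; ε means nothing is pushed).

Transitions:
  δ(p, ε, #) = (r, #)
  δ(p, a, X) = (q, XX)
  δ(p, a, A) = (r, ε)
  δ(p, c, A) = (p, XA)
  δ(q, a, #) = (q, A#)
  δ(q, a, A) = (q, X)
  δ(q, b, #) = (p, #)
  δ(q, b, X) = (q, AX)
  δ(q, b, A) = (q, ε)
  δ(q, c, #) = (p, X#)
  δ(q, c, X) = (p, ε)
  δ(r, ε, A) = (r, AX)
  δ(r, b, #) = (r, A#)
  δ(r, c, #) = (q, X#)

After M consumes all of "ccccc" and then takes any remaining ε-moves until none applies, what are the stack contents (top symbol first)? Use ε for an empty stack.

(p, ccccc, #)
  ε-move, top #: go to r, push # → (r, ccccc, #)
  read c, top #: go to q, push X# → (q, cccc, X#)
  read c, top X: go to p, push ε → (p, ccc, #)
  ε-move, top #: go to r, push # → (r, ccc, #)
  read c, top #: go to q, push X# → (q, cc, X#)
  read c, top X: go to p, push ε → (p, c, #)
  ε-move, top #: go to r, push # → (r, c, #)
  read c, top #: go to q, push X# → (q, ε, X#)
All input consumed in state q with stack X#.

X#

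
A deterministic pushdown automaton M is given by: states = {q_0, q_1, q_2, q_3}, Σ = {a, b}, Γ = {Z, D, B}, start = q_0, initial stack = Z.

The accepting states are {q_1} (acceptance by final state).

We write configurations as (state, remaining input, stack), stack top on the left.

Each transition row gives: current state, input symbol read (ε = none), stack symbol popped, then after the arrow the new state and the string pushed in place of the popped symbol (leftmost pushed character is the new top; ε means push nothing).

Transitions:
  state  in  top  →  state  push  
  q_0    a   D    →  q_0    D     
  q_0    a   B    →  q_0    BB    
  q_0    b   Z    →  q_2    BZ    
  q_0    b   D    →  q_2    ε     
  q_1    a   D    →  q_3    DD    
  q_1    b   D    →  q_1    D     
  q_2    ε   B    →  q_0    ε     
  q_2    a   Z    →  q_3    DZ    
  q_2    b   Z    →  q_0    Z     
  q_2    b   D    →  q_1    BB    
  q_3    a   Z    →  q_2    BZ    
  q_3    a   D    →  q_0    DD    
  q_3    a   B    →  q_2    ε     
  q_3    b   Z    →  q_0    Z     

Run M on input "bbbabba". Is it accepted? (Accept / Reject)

(q_0, bbbabba, Z)
  read b, top Z: go to q_2, push BZ → (q_2, bbabba, BZ)
  ε-move, top B: go to q_0, push ε → (q_0, bbabba, Z)
  read b, top Z: go to q_2, push BZ → (q_2, babba, BZ)
  ε-move, top B: go to q_0, push ε → (q_0, babba, Z)
  read b, top Z: go to q_2, push BZ → (q_2, abba, BZ)
  ε-move, top B: go to q_0, push ε → (q_0, abba, Z)
No transition applies at (q_0, abba, Z); input not fully consumed.

Reject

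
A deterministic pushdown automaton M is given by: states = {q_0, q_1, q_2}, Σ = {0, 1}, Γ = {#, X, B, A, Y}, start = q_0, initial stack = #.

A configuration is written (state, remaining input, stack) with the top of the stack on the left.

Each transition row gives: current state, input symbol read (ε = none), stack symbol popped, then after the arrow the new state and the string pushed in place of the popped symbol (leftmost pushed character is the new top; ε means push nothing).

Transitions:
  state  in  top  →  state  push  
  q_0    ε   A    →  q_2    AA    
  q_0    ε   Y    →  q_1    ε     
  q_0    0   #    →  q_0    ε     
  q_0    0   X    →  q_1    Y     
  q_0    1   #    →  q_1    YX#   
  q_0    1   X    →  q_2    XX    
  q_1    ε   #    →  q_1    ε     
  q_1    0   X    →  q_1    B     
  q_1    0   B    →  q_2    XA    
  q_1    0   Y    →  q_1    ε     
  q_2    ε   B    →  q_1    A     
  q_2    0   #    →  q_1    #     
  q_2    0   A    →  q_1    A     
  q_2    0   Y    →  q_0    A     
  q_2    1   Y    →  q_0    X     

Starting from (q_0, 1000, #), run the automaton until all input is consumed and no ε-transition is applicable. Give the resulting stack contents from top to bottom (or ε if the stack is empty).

(q_0, 1000, #)
  read 1, top #: go to q_1, push YX# → (q_1, 000, YX#)
  read 0, top Y: go to q_1, push ε → (q_1, 00, X#)
  read 0, top X: go to q_1, push B → (q_1, 0, B#)
  read 0, top B: go to q_2, push XA → (q_2, ε, XA#)
All input consumed in state q_2 with stack XA#.

XA#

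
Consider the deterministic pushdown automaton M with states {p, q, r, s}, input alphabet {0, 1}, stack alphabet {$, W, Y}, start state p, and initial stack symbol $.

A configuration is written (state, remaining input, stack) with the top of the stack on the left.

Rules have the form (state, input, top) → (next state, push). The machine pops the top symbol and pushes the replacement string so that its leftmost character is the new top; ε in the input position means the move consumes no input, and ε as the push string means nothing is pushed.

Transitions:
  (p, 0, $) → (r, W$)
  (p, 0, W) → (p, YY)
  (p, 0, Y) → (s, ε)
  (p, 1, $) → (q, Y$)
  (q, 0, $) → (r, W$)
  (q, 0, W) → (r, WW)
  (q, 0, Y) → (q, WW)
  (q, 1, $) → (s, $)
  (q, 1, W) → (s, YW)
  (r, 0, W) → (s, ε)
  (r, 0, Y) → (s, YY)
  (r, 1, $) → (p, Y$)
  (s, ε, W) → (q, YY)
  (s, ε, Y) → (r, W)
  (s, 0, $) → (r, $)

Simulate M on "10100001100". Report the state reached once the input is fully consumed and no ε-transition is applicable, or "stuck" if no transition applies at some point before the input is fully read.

(p, 10100001100, $)
  read 1, top $: go to q, push Y$ → (q, 0100001100, Y$)
  read 0, top Y: go to q, push WW → (q, 100001100, WW$)
  read 1, top W: go to s, push YW → (s, 00001100, YWW$)
  ε-move, top Y: go to r, push W → (r, 00001100, WWW$)
  read 0, top W: go to s, push ε → (s, 0001100, WW$)
  ε-move, top W: go to q, push YY → (q, 0001100, YYW$)
  read 0, top Y: go to q, push WW → (q, 001100, WWYW$)
  read 0, top W: go to r, push WW → (r, 01100, WWWYW$)
  read 0, top W: go to s, push ε → (s, 1100, WWYW$)
  ε-move, top W: go to q, push YY → (q, 1100, YYWYW$)
No transition for (q, 1, top Y); M blocks with input 1100 remaining.

stuck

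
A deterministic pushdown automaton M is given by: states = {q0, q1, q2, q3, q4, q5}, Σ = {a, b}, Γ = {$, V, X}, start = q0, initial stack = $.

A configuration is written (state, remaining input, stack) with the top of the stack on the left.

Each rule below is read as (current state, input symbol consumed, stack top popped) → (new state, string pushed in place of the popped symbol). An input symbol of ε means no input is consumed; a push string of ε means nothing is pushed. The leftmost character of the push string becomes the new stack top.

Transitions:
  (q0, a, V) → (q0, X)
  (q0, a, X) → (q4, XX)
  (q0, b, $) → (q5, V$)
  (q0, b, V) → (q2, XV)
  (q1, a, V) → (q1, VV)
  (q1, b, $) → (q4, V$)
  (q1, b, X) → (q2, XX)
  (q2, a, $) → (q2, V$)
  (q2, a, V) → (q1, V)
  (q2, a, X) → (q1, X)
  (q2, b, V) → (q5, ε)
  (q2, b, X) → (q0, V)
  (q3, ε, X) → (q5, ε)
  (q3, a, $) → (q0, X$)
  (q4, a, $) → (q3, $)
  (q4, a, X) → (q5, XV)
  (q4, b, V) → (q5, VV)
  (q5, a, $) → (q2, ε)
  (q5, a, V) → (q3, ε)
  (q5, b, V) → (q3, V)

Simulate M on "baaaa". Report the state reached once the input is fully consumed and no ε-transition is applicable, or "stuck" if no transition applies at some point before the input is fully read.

q5

(q0, baaaa, $)
  read b, top $: go to q5, push V$ → (q5, aaaa, V$)
  read a, top V: go to q3, push ε → (q3, aaa, $)
  read a, top $: go to q0, push X$ → (q0, aa, X$)
  read a, top X: go to q4, push XX → (q4, a, XX$)
  read a, top X: go to q5, push XV → (q5, ε, XVX$)
All input consumed; M is in state q5.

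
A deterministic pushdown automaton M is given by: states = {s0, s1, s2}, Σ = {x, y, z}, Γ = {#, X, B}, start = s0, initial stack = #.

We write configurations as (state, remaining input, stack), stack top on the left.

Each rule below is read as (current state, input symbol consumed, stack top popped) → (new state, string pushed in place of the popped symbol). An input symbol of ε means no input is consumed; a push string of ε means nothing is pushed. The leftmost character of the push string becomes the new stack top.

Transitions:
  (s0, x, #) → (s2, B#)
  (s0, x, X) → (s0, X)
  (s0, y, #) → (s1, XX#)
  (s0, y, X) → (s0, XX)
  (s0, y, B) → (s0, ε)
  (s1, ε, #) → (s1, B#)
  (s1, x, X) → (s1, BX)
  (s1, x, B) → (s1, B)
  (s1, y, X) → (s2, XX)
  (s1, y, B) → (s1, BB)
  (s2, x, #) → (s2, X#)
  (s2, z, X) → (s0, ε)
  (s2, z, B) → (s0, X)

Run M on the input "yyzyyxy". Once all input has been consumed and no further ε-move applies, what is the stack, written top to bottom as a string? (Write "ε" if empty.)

(s0, yyzyyxy, #) ⊢ (s1, yzyyxy, XX#) ⊢ (s2, zyyxy, XXX#) ⊢ (s0, yyxy, XX#) ⊢ (s0, yxy, XXX#) ⊢ (s0, xy, XXXX#) ⊢ (s0, y, XXXX#) ⊢ (s0, ε, XXXXX#)
All input consumed in state s0 with stack XXXXX#.

XXXXX#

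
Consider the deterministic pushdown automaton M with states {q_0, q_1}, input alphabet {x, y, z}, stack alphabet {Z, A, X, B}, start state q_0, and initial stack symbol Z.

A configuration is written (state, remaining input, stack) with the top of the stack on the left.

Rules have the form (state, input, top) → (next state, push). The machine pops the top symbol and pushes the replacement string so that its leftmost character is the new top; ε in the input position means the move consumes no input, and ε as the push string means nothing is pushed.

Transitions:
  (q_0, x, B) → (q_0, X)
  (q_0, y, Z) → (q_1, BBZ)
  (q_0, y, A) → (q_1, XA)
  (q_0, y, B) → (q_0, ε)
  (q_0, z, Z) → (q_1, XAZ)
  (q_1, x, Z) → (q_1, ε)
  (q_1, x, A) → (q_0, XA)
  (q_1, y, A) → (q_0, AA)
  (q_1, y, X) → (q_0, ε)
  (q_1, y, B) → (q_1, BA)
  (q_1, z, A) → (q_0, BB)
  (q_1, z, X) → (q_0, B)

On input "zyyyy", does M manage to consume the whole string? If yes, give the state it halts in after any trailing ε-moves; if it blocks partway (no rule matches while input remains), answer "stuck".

q_1

(q_0, zyyyy, Z) ⊢ (q_1, yyyy, XAZ) ⊢ (q_0, yyy, AZ) ⊢ (q_1, yy, XAZ) ⊢ (q_0, y, AZ) ⊢ (q_1, ε, XAZ)
All input consumed; M is in state q_1.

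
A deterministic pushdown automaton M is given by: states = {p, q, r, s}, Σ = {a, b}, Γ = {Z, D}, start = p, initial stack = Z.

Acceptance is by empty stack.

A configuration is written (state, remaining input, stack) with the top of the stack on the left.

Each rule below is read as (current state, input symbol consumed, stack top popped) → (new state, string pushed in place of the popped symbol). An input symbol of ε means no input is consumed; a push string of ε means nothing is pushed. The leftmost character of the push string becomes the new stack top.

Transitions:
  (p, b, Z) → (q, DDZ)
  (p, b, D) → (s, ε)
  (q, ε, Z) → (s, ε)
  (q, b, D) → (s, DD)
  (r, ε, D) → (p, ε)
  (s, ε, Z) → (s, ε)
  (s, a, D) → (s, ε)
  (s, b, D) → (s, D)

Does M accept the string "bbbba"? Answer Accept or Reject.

Reject

(p, bbbba, Z) ⊢ (q, bbba, DDZ) ⊢ (s, bba, DDDZ) ⊢ (s, ba, DDDZ) ⊢ (s, a, DDDZ) ⊢ (s, ε, DDZ)
All input consumed; stack is DDZ, not empty, and no further ε-move applies.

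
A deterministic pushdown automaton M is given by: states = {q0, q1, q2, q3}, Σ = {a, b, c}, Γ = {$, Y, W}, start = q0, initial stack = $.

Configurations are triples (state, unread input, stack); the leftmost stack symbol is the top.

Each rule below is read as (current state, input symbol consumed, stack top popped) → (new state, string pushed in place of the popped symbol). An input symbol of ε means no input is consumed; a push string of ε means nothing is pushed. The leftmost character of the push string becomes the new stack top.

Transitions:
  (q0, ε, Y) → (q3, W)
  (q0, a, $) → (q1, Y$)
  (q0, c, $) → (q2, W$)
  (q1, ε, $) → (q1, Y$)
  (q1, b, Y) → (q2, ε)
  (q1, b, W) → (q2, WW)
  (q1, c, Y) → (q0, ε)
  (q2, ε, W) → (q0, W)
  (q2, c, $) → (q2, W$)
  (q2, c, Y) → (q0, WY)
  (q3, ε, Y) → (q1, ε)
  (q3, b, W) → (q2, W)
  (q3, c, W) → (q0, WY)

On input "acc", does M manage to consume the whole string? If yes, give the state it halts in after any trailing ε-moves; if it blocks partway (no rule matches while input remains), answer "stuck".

(q0, acc, $)
  read a, top $: go to q1, push Y$ → (q1, cc, Y$)
  read c, top Y: go to q0, push ε → (q0, c, $)
  read c, top $: go to q2, push W$ → (q2, ε, W$)
  ε-move, top W: go to q0, push W → (q0, ε, W$)
All input consumed; M is in state q0.

q0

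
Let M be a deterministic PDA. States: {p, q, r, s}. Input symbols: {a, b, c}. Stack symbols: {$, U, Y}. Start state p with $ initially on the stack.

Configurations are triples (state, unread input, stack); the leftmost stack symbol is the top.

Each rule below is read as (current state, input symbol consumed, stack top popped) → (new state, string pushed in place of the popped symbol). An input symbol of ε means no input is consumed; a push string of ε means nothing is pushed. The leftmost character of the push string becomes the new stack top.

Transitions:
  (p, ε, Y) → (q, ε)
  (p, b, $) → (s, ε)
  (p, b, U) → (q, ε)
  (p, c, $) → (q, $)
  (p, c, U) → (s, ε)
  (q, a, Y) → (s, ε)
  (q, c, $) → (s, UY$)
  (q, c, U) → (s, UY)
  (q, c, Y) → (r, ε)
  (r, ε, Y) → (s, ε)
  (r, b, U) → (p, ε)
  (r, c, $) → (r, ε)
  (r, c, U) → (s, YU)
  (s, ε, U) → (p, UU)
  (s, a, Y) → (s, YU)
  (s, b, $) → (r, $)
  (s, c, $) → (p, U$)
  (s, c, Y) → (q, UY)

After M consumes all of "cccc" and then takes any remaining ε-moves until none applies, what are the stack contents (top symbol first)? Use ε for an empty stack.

UUY$

(p, cccc, $) ⊢ (q, ccc, $) ⊢ (s, cc, UY$) ⊢ (p, cc, UUY$) ⊢ (s, c, UY$) ⊢ (p, c, UUY$) ⊢ (s, ε, UY$) ⊢ (p, ε, UUY$)
All input consumed in state p with stack UUY$.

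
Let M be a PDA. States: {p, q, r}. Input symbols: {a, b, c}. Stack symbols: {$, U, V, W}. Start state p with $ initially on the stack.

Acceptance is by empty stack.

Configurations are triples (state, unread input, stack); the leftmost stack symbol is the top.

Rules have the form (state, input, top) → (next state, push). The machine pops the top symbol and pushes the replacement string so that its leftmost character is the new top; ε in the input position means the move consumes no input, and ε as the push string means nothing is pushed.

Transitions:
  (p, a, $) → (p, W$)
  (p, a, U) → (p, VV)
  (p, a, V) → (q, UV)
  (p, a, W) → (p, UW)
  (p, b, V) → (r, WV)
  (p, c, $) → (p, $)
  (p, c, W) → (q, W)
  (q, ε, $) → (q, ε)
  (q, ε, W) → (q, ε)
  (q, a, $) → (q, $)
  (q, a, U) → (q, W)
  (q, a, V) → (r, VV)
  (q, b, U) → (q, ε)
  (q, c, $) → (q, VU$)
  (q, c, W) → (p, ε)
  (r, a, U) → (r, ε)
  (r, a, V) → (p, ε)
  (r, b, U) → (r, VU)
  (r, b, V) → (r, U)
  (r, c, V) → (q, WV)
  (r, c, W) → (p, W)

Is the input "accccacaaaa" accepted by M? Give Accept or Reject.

One accepting computation: (p, accccacaaaa, $) ⊢ (p, ccccacaaaa, W$) ⊢ (q, cccacaaaa, W$) ⊢ (p, ccacaaaa, $) ⊢ (p, cacaaaa, $) ⊢ (p, acaaaa, $) ⊢ (p, caaaa, W$) ⊢ (q, aaaa, W$) ⊢ (q, aaaa, $) ⊢ (q, aaa, $) ⊢ (q, aa, $) ⊢ (q, a, $) ⊢ (q, ε, $) ⊢ (q, ε, ε)
All input consumed and the stack is empty.

Accept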